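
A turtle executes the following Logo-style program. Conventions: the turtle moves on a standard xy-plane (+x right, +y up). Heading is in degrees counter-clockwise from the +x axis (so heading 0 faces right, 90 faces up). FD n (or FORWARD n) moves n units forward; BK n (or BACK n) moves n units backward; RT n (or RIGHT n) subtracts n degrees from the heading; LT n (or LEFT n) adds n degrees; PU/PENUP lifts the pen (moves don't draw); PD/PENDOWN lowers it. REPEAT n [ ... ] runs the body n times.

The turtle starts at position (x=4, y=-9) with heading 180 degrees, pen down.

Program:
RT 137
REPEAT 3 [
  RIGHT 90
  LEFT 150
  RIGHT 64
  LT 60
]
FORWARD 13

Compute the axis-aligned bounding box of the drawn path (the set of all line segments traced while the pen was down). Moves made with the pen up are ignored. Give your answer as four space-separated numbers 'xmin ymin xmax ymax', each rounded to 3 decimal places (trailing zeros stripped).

Executing turtle program step by step:
Start: pos=(4,-9), heading=180, pen down
RT 137: heading 180 -> 43
REPEAT 3 [
  -- iteration 1/3 --
  RT 90: heading 43 -> 313
  LT 150: heading 313 -> 103
  RT 64: heading 103 -> 39
  LT 60: heading 39 -> 99
  -- iteration 2/3 --
  RT 90: heading 99 -> 9
  LT 150: heading 9 -> 159
  RT 64: heading 159 -> 95
  LT 60: heading 95 -> 155
  -- iteration 3/3 --
  RT 90: heading 155 -> 65
  LT 150: heading 65 -> 215
  RT 64: heading 215 -> 151
  LT 60: heading 151 -> 211
]
FD 13: (4,-9) -> (-7.143,-15.695) [heading=211, draw]
Final: pos=(-7.143,-15.695), heading=211, 1 segment(s) drawn

Segment endpoints: x in {-7.143, 4}, y in {-15.695, -9}
xmin=-7.143, ymin=-15.695, xmax=4, ymax=-9

Answer: -7.143 -15.695 4 -9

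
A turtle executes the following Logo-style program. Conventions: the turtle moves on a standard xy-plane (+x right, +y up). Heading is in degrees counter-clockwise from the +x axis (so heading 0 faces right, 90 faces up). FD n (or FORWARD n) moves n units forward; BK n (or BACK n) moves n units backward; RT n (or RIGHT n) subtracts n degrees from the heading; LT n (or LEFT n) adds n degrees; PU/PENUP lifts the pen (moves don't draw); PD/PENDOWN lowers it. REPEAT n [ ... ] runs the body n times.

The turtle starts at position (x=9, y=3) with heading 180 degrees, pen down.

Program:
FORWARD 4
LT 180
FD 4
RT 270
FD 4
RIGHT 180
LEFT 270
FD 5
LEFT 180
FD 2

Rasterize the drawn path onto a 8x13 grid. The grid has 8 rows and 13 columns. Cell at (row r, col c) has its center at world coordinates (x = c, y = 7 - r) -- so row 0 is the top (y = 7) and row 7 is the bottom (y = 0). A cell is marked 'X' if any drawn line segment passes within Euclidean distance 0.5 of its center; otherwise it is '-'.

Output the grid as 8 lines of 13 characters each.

Answer: ----XXXXXX---
---------X---
---------X---
---------X---
-----XXXXX---
-------------
-------------
-------------

Derivation:
Segment 0: (9,3) -> (5,3)
Segment 1: (5,3) -> (9,3)
Segment 2: (9,3) -> (9,7)
Segment 3: (9,7) -> (4,7)
Segment 4: (4,7) -> (6,7)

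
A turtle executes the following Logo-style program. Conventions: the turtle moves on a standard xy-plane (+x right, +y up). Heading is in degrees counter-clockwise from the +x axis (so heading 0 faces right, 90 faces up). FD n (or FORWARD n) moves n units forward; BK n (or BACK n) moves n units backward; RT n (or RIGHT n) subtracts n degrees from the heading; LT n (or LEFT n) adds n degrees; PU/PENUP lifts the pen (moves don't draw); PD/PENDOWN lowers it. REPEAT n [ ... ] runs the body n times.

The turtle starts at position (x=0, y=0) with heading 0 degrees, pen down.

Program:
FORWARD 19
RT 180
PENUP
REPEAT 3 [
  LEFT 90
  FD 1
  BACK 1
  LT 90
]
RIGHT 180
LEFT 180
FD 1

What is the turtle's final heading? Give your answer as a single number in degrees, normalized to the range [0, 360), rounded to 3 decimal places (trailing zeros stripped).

Executing turtle program step by step:
Start: pos=(0,0), heading=0, pen down
FD 19: (0,0) -> (19,0) [heading=0, draw]
RT 180: heading 0 -> 180
PU: pen up
REPEAT 3 [
  -- iteration 1/3 --
  LT 90: heading 180 -> 270
  FD 1: (19,0) -> (19,-1) [heading=270, move]
  BK 1: (19,-1) -> (19,0) [heading=270, move]
  LT 90: heading 270 -> 0
  -- iteration 2/3 --
  LT 90: heading 0 -> 90
  FD 1: (19,0) -> (19,1) [heading=90, move]
  BK 1: (19,1) -> (19,0) [heading=90, move]
  LT 90: heading 90 -> 180
  -- iteration 3/3 --
  LT 90: heading 180 -> 270
  FD 1: (19,0) -> (19,-1) [heading=270, move]
  BK 1: (19,-1) -> (19,0) [heading=270, move]
  LT 90: heading 270 -> 0
]
RT 180: heading 0 -> 180
LT 180: heading 180 -> 0
FD 1: (19,0) -> (20,0) [heading=0, move]
Final: pos=(20,0), heading=0, 1 segment(s) drawn

Answer: 0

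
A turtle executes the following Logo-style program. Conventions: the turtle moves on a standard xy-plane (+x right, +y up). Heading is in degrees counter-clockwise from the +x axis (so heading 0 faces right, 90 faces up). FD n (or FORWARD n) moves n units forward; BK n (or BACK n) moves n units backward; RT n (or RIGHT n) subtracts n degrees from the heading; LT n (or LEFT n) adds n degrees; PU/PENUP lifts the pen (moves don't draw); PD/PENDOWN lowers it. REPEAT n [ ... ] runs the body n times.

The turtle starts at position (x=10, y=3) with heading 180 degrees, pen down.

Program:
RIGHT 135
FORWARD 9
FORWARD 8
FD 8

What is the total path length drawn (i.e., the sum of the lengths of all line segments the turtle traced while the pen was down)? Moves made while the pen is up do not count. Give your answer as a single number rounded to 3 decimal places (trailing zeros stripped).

Executing turtle program step by step:
Start: pos=(10,3), heading=180, pen down
RT 135: heading 180 -> 45
FD 9: (10,3) -> (16.364,9.364) [heading=45, draw]
FD 8: (16.364,9.364) -> (22.021,15.021) [heading=45, draw]
FD 8: (22.021,15.021) -> (27.678,20.678) [heading=45, draw]
Final: pos=(27.678,20.678), heading=45, 3 segment(s) drawn

Segment lengths:
  seg 1: (10,3) -> (16.364,9.364), length = 9
  seg 2: (16.364,9.364) -> (22.021,15.021), length = 8
  seg 3: (22.021,15.021) -> (27.678,20.678), length = 8
Total = 25

Answer: 25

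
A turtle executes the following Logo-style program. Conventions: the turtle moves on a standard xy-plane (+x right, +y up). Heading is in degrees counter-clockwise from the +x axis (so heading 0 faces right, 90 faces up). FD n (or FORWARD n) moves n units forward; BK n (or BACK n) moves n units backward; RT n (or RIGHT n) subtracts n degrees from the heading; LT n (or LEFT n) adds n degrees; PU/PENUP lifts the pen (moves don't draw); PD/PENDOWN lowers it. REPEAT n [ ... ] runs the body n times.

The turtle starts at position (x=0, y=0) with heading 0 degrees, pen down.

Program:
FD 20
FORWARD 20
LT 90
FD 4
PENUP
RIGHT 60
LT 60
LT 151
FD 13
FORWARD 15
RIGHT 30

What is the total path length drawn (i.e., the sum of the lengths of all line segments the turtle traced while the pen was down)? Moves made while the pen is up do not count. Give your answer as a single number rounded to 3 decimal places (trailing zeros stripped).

Answer: 44

Derivation:
Executing turtle program step by step:
Start: pos=(0,0), heading=0, pen down
FD 20: (0,0) -> (20,0) [heading=0, draw]
FD 20: (20,0) -> (40,0) [heading=0, draw]
LT 90: heading 0 -> 90
FD 4: (40,0) -> (40,4) [heading=90, draw]
PU: pen up
RT 60: heading 90 -> 30
LT 60: heading 30 -> 90
LT 151: heading 90 -> 241
FD 13: (40,4) -> (33.697,-7.37) [heading=241, move]
FD 15: (33.697,-7.37) -> (26.425,-20.489) [heading=241, move]
RT 30: heading 241 -> 211
Final: pos=(26.425,-20.489), heading=211, 3 segment(s) drawn

Segment lengths:
  seg 1: (0,0) -> (20,0), length = 20
  seg 2: (20,0) -> (40,0), length = 20
  seg 3: (40,0) -> (40,4), length = 4
Total = 44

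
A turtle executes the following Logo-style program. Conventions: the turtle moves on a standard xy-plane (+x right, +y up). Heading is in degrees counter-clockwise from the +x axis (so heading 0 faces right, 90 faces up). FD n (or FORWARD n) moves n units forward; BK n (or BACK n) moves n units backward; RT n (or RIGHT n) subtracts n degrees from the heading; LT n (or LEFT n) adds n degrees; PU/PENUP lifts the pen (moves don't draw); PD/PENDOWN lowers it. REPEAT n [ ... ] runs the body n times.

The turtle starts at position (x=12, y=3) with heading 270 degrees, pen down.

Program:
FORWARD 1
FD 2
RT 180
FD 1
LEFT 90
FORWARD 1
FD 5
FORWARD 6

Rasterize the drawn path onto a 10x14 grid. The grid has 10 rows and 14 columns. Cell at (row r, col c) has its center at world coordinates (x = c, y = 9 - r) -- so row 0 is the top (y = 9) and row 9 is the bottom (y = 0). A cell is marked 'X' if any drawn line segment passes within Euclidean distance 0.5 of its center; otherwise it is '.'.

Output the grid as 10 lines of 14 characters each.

Segment 0: (12,3) -> (12,2)
Segment 1: (12,2) -> (12,0)
Segment 2: (12,0) -> (12,1)
Segment 3: (12,1) -> (11,1)
Segment 4: (11,1) -> (6,1)
Segment 5: (6,1) -> (0,1)

Answer: ..............
..............
..............
..............
..............
..............
............X.
............X.
XXXXXXXXXXXXX.
............X.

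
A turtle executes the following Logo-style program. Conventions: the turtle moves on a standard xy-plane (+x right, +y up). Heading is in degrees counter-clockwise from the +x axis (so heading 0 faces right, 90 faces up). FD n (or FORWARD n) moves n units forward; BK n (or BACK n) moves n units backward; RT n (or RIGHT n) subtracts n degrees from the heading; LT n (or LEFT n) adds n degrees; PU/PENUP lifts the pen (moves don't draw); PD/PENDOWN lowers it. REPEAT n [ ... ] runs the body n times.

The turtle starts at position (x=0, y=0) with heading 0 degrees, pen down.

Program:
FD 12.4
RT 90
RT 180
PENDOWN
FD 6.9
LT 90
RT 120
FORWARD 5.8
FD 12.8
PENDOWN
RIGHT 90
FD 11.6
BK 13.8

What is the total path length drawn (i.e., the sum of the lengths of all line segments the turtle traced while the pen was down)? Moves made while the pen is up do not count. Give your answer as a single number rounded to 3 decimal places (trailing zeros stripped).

Executing turtle program step by step:
Start: pos=(0,0), heading=0, pen down
FD 12.4: (0,0) -> (12.4,0) [heading=0, draw]
RT 90: heading 0 -> 270
RT 180: heading 270 -> 90
PD: pen down
FD 6.9: (12.4,0) -> (12.4,6.9) [heading=90, draw]
LT 90: heading 90 -> 180
RT 120: heading 180 -> 60
FD 5.8: (12.4,6.9) -> (15.3,11.923) [heading=60, draw]
FD 12.8: (15.3,11.923) -> (21.7,23.008) [heading=60, draw]
PD: pen down
RT 90: heading 60 -> 330
FD 11.6: (21.7,23.008) -> (31.746,17.208) [heading=330, draw]
BK 13.8: (31.746,17.208) -> (19.795,24.108) [heading=330, draw]
Final: pos=(19.795,24.108), heading=330, 6 segment(s) drawn

Segment lengths:
  seg 1: (0,0) -> (12.4,0), length = 12.4
  seg 2: (12.4,0) -> (12.4,6.9), length = 6.9
  seg 3: (12.4,6.9) -> (15.3,11.923), length = 5.8
  seg 4: (15.3,11.923) -> (21.7,23.008), length = 12.8
  seg 5: (21.7,23.008) -> (31.746,17.208), length = 11.6
  seg 6: (31.746,17.208) -> (19.795,24.108), length = 13.8
Total = 63.3

Answer: 63.3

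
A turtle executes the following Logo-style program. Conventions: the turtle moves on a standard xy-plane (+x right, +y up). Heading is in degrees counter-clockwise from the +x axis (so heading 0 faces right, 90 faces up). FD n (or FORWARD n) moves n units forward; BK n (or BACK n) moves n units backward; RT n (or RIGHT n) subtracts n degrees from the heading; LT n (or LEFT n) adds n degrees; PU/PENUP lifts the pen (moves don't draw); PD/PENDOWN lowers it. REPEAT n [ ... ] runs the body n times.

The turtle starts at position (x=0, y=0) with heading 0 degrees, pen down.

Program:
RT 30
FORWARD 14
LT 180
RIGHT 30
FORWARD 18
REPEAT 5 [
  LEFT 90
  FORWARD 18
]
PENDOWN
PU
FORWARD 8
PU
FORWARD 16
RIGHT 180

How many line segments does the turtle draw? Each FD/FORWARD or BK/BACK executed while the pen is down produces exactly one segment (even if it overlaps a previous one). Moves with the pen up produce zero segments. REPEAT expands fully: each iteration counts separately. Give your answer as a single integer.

Answer: 7

Derivation:
Executing turtle program step by step:
Start: pos=(0,0), heading=0, pen down
RT 30: heading 0 -> 330
FD 14: (0,0) -> (12.124,-7) [heading=330, draw]
LT 180: heading 330 -> 150
RT 30: heading 150 -> 120
FD 18: (12.124,-7) -> (3.124,8.588) [heading=120, draw]
REPEAT 5 [
  -- iteration 1/5 --
  LT 90: heading 120 -> 210
  FD 18: (3.124,8.588) -> (-12.464,-0.412) [heading=210, draw]
  -- iteration 2/5 --
  LT 90: heading 210 -> 300
  FD 18: (-12.464,-0.412) -> (-3.464,-16) [heading=300, draw]
  -- iteration 3/5 --
  LT 90: heading 300 -> 30
  FD 18: (-3.464,-16) -> (12.124,-7) [heading=30, draw]
  -- iteration 4/5 --
  LT 90: heading 30 -> 120
  FD 18: (12.124,-7) -> (3.124,8.588) [heading=120, draw]
  -- iteration 5/5 --
  LT 90: heading 120 -> 210
  FD 18: (3.124,8.588) -> (-12.464,-0.412) [heading=210, draw]
]
PD: pen down
PU: pen up
FD 8: (-12.464,-0.412) -> (-19.392,-4.412) [heading=210, move]
PU: pen up
FD 16: (-19.392,-4.412) -> (-33.249,-12.412) [heading=210, move]
RT 180: heading 210 -> 30
Final: pos=(-33.249,-12.412), heading=30, 7 segment(s) drawn
Segments drawn: 7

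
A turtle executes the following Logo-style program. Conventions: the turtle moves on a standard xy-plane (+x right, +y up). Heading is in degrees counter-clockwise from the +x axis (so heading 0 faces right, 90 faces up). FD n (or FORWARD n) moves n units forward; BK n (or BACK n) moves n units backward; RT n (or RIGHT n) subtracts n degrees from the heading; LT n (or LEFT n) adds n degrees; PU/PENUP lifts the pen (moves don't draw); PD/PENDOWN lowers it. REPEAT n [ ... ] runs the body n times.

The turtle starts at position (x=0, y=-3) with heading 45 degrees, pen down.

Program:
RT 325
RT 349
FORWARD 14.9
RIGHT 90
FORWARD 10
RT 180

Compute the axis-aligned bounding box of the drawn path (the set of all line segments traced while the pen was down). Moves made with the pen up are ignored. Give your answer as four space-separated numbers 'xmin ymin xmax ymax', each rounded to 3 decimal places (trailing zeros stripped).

Executing turtle program step by step:
Start: pos=(0,-3), heading=45, pen down
RT 325: heading 45 -> 80
RT 349: heading 80 -> 91
FD 14.9: (0,-3) -> (-0.26,11.898) [heading=91, draw]
RT 90: heading 91 -> 1
FD 10: (-0.26,11.898) -> (9.738,12.072) [heading=1, draw]
RT 180: heading 1 -> 181
Final: pos=(9.738,12.072), heading=181, 2 segment(s) drawn

Segment endpoints: x in {-0.26, 0, 9.738}, y in {-3, 11.898, 12.072}
xmin=-0.26, ymin=-3, xmax=9.738, ymax=12.072

Answer: -0.26 -3 9.738 12.072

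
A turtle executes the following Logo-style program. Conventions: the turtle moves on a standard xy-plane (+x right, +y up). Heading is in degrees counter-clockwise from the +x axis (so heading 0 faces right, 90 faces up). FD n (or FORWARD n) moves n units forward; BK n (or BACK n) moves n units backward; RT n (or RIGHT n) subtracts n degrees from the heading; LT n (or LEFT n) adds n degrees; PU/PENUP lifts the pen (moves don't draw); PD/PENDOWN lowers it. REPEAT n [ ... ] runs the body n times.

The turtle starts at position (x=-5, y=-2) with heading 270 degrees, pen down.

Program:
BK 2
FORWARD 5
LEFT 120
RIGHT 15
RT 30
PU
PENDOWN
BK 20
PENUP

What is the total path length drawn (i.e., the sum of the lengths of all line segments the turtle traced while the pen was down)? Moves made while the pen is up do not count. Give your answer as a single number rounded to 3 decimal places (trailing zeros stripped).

Answer: 27

Derivation:
Executing turtle program step by step:
Start: pos=(-5,-2), heading=270, pen down
BK 2: (-5,-2) -> (-5,0) [heading=270, draw]
FD 5: (-5,0) -> (-5,-5) [heading=270, draw]
LT 120: heading 270 -> 30
RT 15: heading 30 -> 15
RT 30: heading 15 -> 345
PU: pen up
PD: pen down
BK 20: (-5,-5) -> (-24.319,0.176) [heading=345, draw]
PU: pen up
Final: pos=(-24.319,0.176), heading=345, 3 segment(s) drawn

Segment lengths:
  seg 1: (-5,-2) -> (-5,0), length = 2
  seg 2: (-5,0) -> (-5,-5), length = 5
  seg 3: (-5,-5) -> (-24.319,0.176), length = 20
Total = 27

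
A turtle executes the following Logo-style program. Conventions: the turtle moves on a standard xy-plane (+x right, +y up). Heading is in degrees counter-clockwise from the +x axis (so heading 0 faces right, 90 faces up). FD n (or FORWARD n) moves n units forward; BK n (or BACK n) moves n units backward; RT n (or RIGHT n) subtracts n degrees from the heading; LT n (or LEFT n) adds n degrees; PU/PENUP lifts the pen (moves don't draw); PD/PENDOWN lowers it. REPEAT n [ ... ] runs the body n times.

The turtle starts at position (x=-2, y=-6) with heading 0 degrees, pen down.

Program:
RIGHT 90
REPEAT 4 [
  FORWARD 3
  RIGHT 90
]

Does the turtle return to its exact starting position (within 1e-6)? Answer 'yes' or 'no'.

Executing turtle program step by step:
Start: pos=(-2,-6), heading=0, pen down
RT 90: heading 0 -> 270
REPEAT 4 [
  -- iteration 1/4 --
  FD 3: (-2,-6) -> (-2,-9) [heading=270, draw]
  RT 90: heading 270 -> 180
  -- iteration 2/4 --
  FD 3: (-2,-9) -> (-5,-9) [heading=180, draw]
  RT 90: heading 180 -> 90
  -- iteration 3/4 --
  FD 3: (-5,-9) -> (-5,-6) [heading=90, draw]
  RT 90: heading 90 -> 0
  -- iteration 4/4 --
  FD 3: (-5,-6) -> (-2,-6) [heading=0, draw]
  RT 90: heading 0 -> 270
]
Final: pos=(-2,-6), heading=270, 4 segment(s) drawn

Start position: (-2, -6)
Final position: (-2, -6)
Distance = 0; < 1e-6 -> CLOSED

Answer: yes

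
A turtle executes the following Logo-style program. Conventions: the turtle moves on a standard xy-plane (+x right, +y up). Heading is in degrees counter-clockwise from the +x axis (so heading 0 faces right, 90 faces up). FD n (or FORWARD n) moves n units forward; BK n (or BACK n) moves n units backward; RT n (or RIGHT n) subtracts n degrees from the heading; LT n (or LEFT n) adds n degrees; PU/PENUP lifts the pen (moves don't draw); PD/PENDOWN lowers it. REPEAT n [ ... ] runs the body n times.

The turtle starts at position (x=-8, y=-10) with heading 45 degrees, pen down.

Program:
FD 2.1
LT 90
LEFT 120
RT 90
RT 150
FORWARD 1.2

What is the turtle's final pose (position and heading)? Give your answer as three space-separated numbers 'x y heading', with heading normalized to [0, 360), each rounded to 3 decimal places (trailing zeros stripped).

Answer: -5.356 -8.204 15

Derivation:
Executing turtle program step by step:
Start: pos=(-8,-10), heading=45, pen down
FD 2.1: (-8,-10) -> (-6.515,-8.515) [heading=45, draw]
LT 90: heading 45 -> 135
LT 120: heading 135 -> 255
RT 90: heading 255 -> 165
RT 150: heading 165 -> 15
FD 1.2: (-6.515,-8.515) -> (-5.356,-8.204) [heading=15, draw]
Final: pos=(-5.356,-8.204), heading=15, 2 segment(s) drawn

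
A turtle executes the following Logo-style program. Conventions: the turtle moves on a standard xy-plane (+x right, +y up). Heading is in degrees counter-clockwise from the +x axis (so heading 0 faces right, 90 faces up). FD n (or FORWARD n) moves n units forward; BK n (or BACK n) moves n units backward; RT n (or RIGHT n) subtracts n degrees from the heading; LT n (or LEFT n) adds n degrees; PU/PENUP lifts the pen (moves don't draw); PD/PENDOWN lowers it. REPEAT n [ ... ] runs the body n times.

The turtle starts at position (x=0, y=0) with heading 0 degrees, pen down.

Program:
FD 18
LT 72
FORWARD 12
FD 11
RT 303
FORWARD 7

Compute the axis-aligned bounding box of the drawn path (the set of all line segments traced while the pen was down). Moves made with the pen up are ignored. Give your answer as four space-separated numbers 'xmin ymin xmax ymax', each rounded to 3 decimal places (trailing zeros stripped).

Answer: 0 0 25.107 27.314

Derivation:
Executing turtle program step by step:
Start: pos=(0,0), heading=0, pen down
FD 18: (0,0) -> (18,0) [heading=0, draw]
LT 72: heading 0 -> 72
FD 12: (18,0) -> (21.708,11.413) [heading=72, draw]
FD 11: (21.708,11.413) -> (25.107,21.874) [heading=72, draw]
RT 303: heading 72 -> 129
FD 7: (25.107,21.874) -> (20.702,27.314) [heading=129, draw]
Final: pos=(20.702,27.314), heading=129, 4 segment(s) drawn

Segment endpoints: x in {0, 18, 20.702, 21.708, 25.107}, y in {0, 11.413, 21.874, 27.314}
xmin=0, ymin=0, xmax=25.107, ymax=27.314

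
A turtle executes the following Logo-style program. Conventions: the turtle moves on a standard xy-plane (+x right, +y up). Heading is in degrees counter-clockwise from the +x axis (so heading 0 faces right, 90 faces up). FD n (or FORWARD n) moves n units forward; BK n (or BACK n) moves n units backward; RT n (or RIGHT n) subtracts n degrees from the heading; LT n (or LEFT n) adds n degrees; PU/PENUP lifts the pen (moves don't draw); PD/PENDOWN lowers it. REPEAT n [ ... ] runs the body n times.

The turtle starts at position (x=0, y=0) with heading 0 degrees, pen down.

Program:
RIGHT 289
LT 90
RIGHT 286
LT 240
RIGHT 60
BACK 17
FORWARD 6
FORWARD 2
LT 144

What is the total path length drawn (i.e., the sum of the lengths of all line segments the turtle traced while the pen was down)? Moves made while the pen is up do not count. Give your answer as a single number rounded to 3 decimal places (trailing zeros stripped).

Answer: 25

Derivation:
Executing turtle program step by step:
Start: pos=(0,0), heading=0, pen down
RT 289: heading 0 -> 71
LT 90: heading 71 -> 161
RT 286: heading 161 -> 235
LT 240: heading 235 -> 115
RT 60: heading 115 -> 55
BK 17: (0,0) -> (-9.751,-13.926) [heading=55, draw]
FD 6: (-9.751,-13.926) -> (-6.309,-9.011) [heading=55, draw]
FD 2: (-6.309,-9.011) -> (-5.162,-7.372) [heading=55, draw]
LT 144: heading 55 -> 199
Final: pos=(-5.162,-7.372), heading=199, 3 segment(s) drawn

Segment lengths:
  seg 1: (0,0) -> (-9.751,-13.926), length = 17
  seg 2: (-9.751,-13.926) -> (-6.309,-9.011), length = 6
  seg 3: (-6.309,-9.011) -> (-5.162,-7.372), length = 2
Total = 25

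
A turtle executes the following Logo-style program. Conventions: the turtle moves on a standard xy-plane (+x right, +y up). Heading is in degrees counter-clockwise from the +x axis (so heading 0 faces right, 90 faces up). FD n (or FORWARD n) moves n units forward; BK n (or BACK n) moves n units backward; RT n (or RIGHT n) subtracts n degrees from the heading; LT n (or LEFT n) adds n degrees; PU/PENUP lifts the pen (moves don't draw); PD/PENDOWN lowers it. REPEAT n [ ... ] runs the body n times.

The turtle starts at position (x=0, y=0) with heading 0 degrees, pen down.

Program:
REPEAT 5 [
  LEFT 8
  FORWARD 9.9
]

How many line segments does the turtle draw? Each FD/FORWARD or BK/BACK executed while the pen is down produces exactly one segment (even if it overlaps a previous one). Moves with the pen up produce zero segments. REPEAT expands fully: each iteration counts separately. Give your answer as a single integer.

Executing turtle program step by step:
Start: pos=(0,0), heading=0, pen down
REPEAT 5 [
  -- iteration 1/5 --
  LT 8: heading 0 -> 8
  FD 9.9: (0,0) -> (9.804,1.378) [heading=8, draw]
  -- iteration 2/5 --
  LT 8: heading 8 -> 16
  FD 9.9: (9.804,1.378) -> (19.32,4.107) [heading=16, draw]
  -- iteration 3/5 --
  LT 8: heading 16 -> 24
  FD 9.9: (19.32,4.107) -> (28.364,8.133) [heading=24, draw]
  -- iteration 4/5 --
  LT 8: heading 24 -> 32
  FD 9.9: (28.364,8.133) -> (36.76,13.38) [heading=32, draw]
  -- iteration 5/5 --
  LT 8: heading 32 -> 40
  FD 9.9: (36.76,13.38) -> (44.344,19.743) [heading=40, draw]
]
Final: pos=(44.344,19.743), heading=40, 5 segment(s) drawn
Segments drawn: 5

Answer: 5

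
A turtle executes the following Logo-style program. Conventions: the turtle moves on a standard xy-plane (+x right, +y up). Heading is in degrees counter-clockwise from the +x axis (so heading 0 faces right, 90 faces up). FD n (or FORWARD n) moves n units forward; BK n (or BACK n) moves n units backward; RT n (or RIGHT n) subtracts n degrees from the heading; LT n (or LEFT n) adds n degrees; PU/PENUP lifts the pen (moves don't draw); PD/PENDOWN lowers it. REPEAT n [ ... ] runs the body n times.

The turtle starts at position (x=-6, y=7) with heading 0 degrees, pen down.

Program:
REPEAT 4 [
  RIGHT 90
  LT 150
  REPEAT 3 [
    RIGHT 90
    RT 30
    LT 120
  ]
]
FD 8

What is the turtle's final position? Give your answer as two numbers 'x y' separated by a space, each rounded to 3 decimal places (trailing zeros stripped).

Answer: -10 0.072

Derivation:
Executing turtle program step by step:
Start: pos=(-6,7), heading=0, pen down
REPEAT 4 [
  -- iteration 1/4 --
  RT 90: heading 0 -> 270
  LT 150: heading 270 -> 60
  REPEAT 3 [
    -- iteration 1/3 --
    RT 90: heading 60 -> 330
    RT 30: heading 330 -> 300
    LT 120: heading 300 -> 60
    -- iteration 2/3 --
    RT 90: heading 60 -> 330
    RT 30: heading 330 -> 300
    LT 120: heading 300 -> 60
    -- iteration 3/3 --
    RT 90: heading 60 -> 330
    RT 30: heading 330 -> 300
    LT 120: heading 300 -> 60
  ]
  -- iteration 2/4 --
  RT 90: heading 60 -> 330
  LT 150: heading 330 -> 120
  REPEAT 3 [
    -- iteration 1/3 --
    RT 90: heading 120 -> 30
    RT 30: heading 30 -> 0
    LT 120: heading 0 -> 120
    -- iteration 2/3 --
    RT 90: heading 120 -> 30
    RT 30: heading 30 -> 0
    LT 120: heading 0 -> 120
    -- iteration 3/3 --
    RT 90: heading 120 -> 30
    RT 30: heading 30 -> 0
    LT 120: heading 0 -> 120
  ]
  -- iteration 3/4 --
  RT 90: heading 120 -> 30
  LT 150: heading 30 -> 180
  REPEAT 3 [
    -- iteration 1/3 --
    RT 90: heading 180 -> 90
    RT 30: heading 90 -> 60
    LT 120: heading 60 -> 180
    -- iteration 2/3 --
    RT 90: heading 180 -> 90
    RT 30: heading 90 -> 60
    LT 120: heading 60 -> 180
    -- iteration 3/3 --
    RT 90: heading 180 -> 90
    RT 30: heading 90 -> 60
    LT 120: heading 60 -> 180
  ]
  -- iteration 4/4 --
  RT 90: heading 180 -> 90
  LT 150: heading 90 -> 240
  REPEAT 3 [
    -- iteration 1/3 --
    RT 90: heading 240 -> 150
    RT 30: heading 150 -> 120
    LT 120: heading 120 -> 240
    -- iteration 2/3 --
    RT 90: heading 240 -> 150
    RT 30: heading 150 -> 120
    LT 120: heading 120 -> 240
    -- iteration 3/3 --
    RT 90: heading 240 -> 150
    RT 30: heading 150 -> 120
    LT 120: heading 120 -> 240
  ]
]
FD 8: (-6,7) -> (-10,0.072) [heading=240, draw]
Final: pos=(-10,0.072), heading=240, 1 segment(s) drawn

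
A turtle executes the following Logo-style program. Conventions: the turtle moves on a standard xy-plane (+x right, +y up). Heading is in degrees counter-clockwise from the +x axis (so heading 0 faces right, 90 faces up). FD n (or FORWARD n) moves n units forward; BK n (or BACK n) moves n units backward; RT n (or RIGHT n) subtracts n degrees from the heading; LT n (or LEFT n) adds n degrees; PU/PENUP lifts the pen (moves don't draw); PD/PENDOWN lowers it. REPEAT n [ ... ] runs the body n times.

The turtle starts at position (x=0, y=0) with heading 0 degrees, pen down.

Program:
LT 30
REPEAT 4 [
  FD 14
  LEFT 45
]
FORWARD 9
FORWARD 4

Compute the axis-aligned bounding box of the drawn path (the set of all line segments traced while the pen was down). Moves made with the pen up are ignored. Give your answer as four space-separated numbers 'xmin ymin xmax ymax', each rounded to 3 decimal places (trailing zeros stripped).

Executing turtle program step by step:
Start: pos=(0,0), heading=0, pen down
LT 30: heading 0 -> 30
REPEAT 4 [
  -- iteration 1/4 --
  FD 14: (0,0) -> (12.124,7) [heading=30, draw]
  LT 45: heading 30 -> 75
  -- iteration 2/4 --
  FD 14: (12.124,7) -> (15.748,20.523) [heading=75, draw]
  LT 45: heading 75 -> 120
  -- iteration 3/4 --
  FD 14: (15.748,20.523) -> (8.748,32.647) [heading=120, draw]
  LT 45: heading 120 -> 165
  -- iteration 4/4 --
  FD 14: (8.748,32.647) -> (-4.775,36.271) [heading=165, draw]
  LT 45: heading 165 -> 210
]
FD 9: (-4.775,36.271) -> (-12.569,31.771) [heading=210, draw]
FD 4: (-12.569,31.771) -> (-16.033,29.771) [heading=210, draw]
Final: pos=(-16.033,29.771), heading=210, 6 segment(s) drawn

Segment endpoints: x in {-16.033, -12.569, -4.775, 0, 8.748, 12.124, 15.748}, y in {0, 7, 20.523, 29.771, 31.771, 32.647, 36.271}
xmin=-16.033, ymin=0, xmax=15.748, ymax=36.271

Answer: -16.033 0 15.748 36.271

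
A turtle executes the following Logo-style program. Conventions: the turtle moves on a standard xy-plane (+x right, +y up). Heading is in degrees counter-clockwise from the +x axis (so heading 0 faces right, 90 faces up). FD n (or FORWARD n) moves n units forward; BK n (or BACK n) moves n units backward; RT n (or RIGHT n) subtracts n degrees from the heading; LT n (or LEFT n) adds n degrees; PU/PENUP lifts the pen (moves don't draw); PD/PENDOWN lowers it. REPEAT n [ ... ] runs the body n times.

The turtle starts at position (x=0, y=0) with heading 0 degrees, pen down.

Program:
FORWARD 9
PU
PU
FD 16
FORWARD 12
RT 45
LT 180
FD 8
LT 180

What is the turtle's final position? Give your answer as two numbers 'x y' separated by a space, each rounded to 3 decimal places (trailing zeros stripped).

Answer: 31.343 5.657

Derivation:
Executing turtle program step by step:
Start: pos=(0,0), heading=0, pen down
FD 9: (0,0) -> (9,0) [heading=0, draw]
PU: pen up
PU: pen up
FD 16: (9,0) -> (25,0) [heading=0, move]
FD 12: (25,0) -> (37,0) [heading=0, move]
RT 45: heading 0 -> 315
LT 180: heading 315 -> 135
FD 8: (37,0) -> (31.343,5.657) [heading=135, move]
LT 180: heading 135 -> 315
Final: pos=(31.343,5.657), heading=315, 1 segment(s) drawn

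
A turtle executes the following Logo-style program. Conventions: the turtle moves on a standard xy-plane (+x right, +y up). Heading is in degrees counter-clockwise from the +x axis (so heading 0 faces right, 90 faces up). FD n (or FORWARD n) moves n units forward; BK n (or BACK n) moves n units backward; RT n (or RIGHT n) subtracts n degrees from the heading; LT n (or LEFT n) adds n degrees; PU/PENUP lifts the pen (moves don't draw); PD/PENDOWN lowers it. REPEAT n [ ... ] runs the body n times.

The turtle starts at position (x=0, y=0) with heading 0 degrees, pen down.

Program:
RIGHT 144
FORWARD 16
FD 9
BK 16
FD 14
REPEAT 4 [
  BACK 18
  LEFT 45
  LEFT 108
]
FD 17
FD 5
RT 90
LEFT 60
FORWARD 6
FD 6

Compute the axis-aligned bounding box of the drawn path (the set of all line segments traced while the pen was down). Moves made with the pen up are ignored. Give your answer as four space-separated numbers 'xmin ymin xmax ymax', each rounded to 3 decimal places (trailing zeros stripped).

Answer: -24.231 -14.695 0 34.072

Derivation:
Executing turtle program step by step:
Start: pos=(0,0), heading=0, pen down
RT 144: heading 0 -> 216
FD 16: (0,0) -> (-12.944,-9.405) [heading=216, draw]
FD 9: (-12.944,-9.405) -> (-20.225,-14.695) [heading=216, draw]
BK 16: (-20.225,-14.695) -> (-7.281,-5.29) [heading=216, draw]
FD 14: (-7.281,-5.29) -> (-18.607,-13.519) [heading=216, draw]
REPEAT 4 [
  -- iteration 1/4 --
  BK 18: (-18.607,-13.519) -> (-4.045,-2.939) [heading=216, draw]
  LT 45: heading 216 -> 261
  LT 108: heading 261 -> 9
  -- iteration 2/4 --
  BK 18: (-4.045,-2.939) -> (-21.823,-5.755) [heading=9, draw]
  LT 45: heading 9 -> 54
  LT 108: heading 54 -> 162
  -- iteration 3/4 --
  BK 18: (-21.823,-5.755) -> (-4.704,-11.317) [heading=162, draw]
  LT 45: heading 162 -> 207
  LT 108: heading 207 -> 315
  -- iteration 4/4 --
  BK 18: (-4.704,-11.317) -> (-17.432,1.411) [heading=315, draw]
  LT 45: heading 315 -> 0
  LT 108: heading 0 -> 108
]
FD 17: (-17.432,1.411) -> (-22.686,17.579) [heading=108, draw]
FD 5: (-22.686,17.579) -> (-24.231,22.334) [heading=108, draw]
RT 90: heading 108 -> 18
LT 60: heading 18 -> 78
FD 6: (-24.231,22.334) -> (-22.983,28.203) [heading=78, draw]
FD 6: (-22.983,28.203) -> (-21.736,34.072) [heading=78, draw]
Final: pos=(-21.736,34.072), heading=78, 12 segment(s) drawn

Segment endpoints: x in {-24.231, -22.983, -22.686, -21.823, -21.736, -20.225, -18.607, -17.432, -12.944, -7.281, -4.704, -4.045, 0}, y in {-14.695, -13.519, -11.317, -9.405, -5.755, -5.29, -2.939, 0, 1.411, 17.579, 22.334, 28.203, 34.072}
xmin=-24.231, ymin=-14.695, xmax=0, ymax=34.072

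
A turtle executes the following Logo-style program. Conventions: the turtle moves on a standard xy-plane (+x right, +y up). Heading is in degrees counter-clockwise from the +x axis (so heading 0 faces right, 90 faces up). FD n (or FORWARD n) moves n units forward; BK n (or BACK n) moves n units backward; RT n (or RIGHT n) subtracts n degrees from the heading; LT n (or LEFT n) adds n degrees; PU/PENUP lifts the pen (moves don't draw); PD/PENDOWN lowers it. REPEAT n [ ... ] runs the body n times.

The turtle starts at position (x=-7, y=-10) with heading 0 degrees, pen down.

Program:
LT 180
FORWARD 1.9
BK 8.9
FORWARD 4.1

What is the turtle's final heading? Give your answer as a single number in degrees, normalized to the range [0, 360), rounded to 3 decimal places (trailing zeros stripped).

Executing turtle program step by step:
Start: pos=(-7,-10), heading=0, pen down
LT 180: heading 0 -> 180
FD 1.9: (-7,-10) -> (-8.9,-10) [heading=180, draw]
BK 8.9: (-8.9,-10) -> (0,-10) [heading=180, draw]
FD 4.1: (0,-10) -> (-4.1,-10) [heading=180, draw]
Final: pos=(-4.1,-10), heading=180, 3 segment(s) drawn

Answer: 180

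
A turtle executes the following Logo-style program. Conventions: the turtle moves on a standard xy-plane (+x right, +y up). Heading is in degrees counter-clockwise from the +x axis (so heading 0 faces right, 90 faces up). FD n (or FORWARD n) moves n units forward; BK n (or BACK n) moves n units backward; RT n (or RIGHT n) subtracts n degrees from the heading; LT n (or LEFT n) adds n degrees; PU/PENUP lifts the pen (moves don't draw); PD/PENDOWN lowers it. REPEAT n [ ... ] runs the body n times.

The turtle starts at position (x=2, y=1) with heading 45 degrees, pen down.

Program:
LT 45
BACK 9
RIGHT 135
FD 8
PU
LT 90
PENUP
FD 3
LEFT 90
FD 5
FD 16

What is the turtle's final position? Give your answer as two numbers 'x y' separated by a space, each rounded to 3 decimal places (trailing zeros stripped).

Answer: -5.071 3.314

Derivation:
Executing turtle program step by step:
Start: pos=(2,1), heading=45, pen down
LT 45: heading 45 -> 90
BK 9: (2,1) -> (2,-8) [heading=90, draw]
RT 135: heading 90 -> 315
FD 8: (2,-8) -> (7.657,-13.657) [heading=315, draw]
PU: pen up
LT 90: heading 315 -> 45
PU: pen up
FD 3: (7.657,-13.657) -> (9.778,-11.536) [heading=45, move]
LT 90: heading 45 -> 135
FD 5: (9.778,-11.536) -> (6.243,-8) [heading=135, move]
FD 16: (6.243,-8) -> (-5.071,3.314) [heading=135, move]
Final: pos=(-5.071,3.314), heading=135, 2 segment(s) drawn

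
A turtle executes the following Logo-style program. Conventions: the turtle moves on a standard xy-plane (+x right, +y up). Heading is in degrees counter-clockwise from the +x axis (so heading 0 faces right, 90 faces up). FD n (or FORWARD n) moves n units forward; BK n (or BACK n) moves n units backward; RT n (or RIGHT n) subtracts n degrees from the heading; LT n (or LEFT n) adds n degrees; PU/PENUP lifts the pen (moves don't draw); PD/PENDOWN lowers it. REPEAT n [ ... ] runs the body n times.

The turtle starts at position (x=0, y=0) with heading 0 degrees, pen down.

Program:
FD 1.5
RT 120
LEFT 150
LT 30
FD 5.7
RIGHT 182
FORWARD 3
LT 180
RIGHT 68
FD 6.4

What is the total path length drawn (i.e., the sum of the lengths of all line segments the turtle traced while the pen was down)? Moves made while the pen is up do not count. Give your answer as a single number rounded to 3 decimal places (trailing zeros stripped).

Executing turtle program step by step:
Start: pos=(0,0), heading=0, pen down
FD 1.5: (0,0) -> (1.5,0) [heading=0, draw]
RT 120: heading 0 -> 240
LT 150: heading 240 -> 30
LT 30: heading 30 -> 60
FD 5.7: (1.5,0) -> (4.35,4.936) [heading=60, draw]
RT 182: heading 60 -> 238
FD 3: (4.35,4.936) -> (2.76,2.392) [heading=238, draw]
LT 180: heading 238 -> 58
RT 68: heading 58 -> 350
FD 6.4: (2.76,2.392) -> (9.063,1.281) [heading=350, draw]
Final: pos=(9.063,1.281), heading=350, 4 segment(s) drawn

Segment lengths:
  seg 1: (0,0) -> (1.5,0), length = 1.5
  seg 2: (1.5,0) -> (4.35,4.936), length = 5.7
  seg 3: (4.35,4.936) -> (2.76,2.392), length = 3
  seg 4: (2.76,2.392) -> (9.063,1.281), length = 6.4
Total = 16.6

Answer: 16.6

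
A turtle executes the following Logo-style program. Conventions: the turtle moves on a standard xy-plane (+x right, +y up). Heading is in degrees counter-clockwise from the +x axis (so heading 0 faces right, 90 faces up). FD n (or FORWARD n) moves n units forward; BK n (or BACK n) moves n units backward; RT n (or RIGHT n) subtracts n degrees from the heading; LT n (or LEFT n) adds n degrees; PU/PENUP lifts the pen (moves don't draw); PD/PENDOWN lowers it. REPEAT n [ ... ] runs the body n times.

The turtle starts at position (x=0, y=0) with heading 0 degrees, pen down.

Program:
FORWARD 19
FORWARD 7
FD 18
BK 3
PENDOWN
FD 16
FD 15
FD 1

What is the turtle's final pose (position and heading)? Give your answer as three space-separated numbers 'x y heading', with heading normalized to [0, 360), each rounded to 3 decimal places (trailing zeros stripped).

Executing turtle program step by step:
Start: pos=(0,0), heading=0, pen down
FD 19: (0,0) -> (19,0) [heading=0, draw]
FD 7: (19,0) -> (26,0) [heading=0, draw]
FD 18: (26,0) -> (44,0) [heading=0, draw]
BK 3: (44,0) -> (41,0) [heading=0, draw]
PD: pen down
FD 16: (41,0) -> (57,0) [heading=0, draw]
FD 15: (57,0) -> (72,0) [heading=0, draw]
FD 1: (72,0) -> (73,0) [heading=0, draw]
Final: pos=(73,0), heading=0, 7 segment(s) drawn

Answer: 73 0 0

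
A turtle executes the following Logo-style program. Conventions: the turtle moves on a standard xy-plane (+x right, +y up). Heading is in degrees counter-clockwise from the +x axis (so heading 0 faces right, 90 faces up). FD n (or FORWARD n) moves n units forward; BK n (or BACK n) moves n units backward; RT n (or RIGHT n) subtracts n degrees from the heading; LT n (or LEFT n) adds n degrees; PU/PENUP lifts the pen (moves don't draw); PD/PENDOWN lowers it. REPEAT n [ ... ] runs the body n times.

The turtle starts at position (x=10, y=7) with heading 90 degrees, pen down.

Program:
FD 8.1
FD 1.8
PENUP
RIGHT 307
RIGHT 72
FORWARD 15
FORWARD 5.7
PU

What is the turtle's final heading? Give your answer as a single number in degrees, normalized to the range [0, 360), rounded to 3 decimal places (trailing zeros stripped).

Answer: 71

Derivation:
Executing turtle program step by step:
Start: pos=(10,7), heading=90, pen down
FD 8.1: (10,7) -> (10,15.1) [heading=90, draw]
FD 1.8: (10,15.1) -> (10,16.9) [heading=90, draw]
PU: pen up
RT 307: heading 90 -> 143
RT 72: heading 143 -> 71
FD 15: (10,16.9) -> (14.884,31.083) [heading=71, move]
FD 5.7: (14.884,31.083) -> (16.739,36.472) [heading=71, move]
PU: pen up
Final: pos=(16.739,36.472), heading=71, 2 segment(s) drawn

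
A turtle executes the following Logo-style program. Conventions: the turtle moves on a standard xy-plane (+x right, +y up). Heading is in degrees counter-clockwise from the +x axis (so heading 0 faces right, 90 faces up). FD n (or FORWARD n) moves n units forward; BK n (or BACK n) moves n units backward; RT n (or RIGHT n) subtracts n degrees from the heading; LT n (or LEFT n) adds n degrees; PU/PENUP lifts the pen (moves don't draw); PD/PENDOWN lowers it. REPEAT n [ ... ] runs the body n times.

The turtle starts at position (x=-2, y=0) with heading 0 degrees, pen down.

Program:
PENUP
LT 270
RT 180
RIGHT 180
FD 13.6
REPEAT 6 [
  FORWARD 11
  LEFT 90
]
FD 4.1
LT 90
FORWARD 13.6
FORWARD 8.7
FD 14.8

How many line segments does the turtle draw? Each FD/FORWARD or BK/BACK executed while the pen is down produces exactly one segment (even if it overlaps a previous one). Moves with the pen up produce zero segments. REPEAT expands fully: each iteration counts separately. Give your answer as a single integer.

Executing turtle program step by step:
Start: pos=(-2,0), heading=0, pen down
PU: pen up
LT 270: heading 0 -> 270
RT 180: heading 270 -> 90
RT 180: heading 90 -> 270
FD 13.6: (-2,0) -> (-2,-13.6) [heading=270, move]
REPEAT 6 [
  -- iteration 1/6 --
  FD 11: (-2,-13.6) -> (-2,-24.6) [heading=270, move]
  LT 90: heading 270 -> 0
  -- iteration 2/6 --
  FD 11: (-2,-24.6) -> (9,-24.6) [heading=0, move]
  LT 90: heading 0 -> 90
  -- iteration 3/6 --
  FD 11: (9,-24.6) -> (9,-13.6) [heading=90, move]
  LT 90: heading 90 -> 180
  -- iteration 4/6 --
  FD 11: (9,-13.6) -> (-2,-13.6) [heading=180, move]
  LT 90: heading 180 -> 270
  -- iteration 5/6 --
  FD 11: (-2,-13.6) -> (-2,-24.6) [heading=270, move]
  LT 90: heading 270 -> 0
  -- iteration 6/6 --
  FD 11: (-2,-24.6) -> (9,-24.6) [heading=0, move]
  LT 90: heading 0 -> 90
]
FD 4.1: (9,-24.6) -> (9,-20.5) [heading=90, move]
LT 90: heading 90 -> 180
FD 13.6: (9,-20.5) -> (-4.6,-20.5) [heading=180, move]
FD 8.7: (-4.6,-20.5) -> (-13.3,-20.5) [heading=180, move]
FD 14.8: (-13.3,-20.5) -> (-28.1,-20.5) [heading=180, move]
Final: pos=(-28.1,-20.5), heading=180, 0 segment(s) drawn
Segments drawn: 0

Answer: 0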